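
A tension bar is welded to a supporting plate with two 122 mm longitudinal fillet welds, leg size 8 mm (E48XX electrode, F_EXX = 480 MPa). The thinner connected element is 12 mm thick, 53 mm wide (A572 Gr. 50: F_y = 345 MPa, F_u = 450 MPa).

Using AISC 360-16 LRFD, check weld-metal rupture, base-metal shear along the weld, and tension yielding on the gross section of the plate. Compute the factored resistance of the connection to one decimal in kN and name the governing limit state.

Weld metal: throat = 0.707×8 = 5.656 mm, L = 2×122 = 244 mm. φR_n = 0.75 × 0.6 × 480 × 5.656 × 244 = 298.1 kN.
Base metal shear (12 mm plate): yield φR_n = 1.0×0.6×345×12×244 = 606.1 kN; rupture φR_n = 0.75×0.6×450×12×244 = 592.9 kN; take 592.9 kN (rupture).
Tension yield (gross): A_g = 53×12 = 636 mm². φR_n = 0.90 × 345 × 636 = 197.5 kN.
Governing: min(298.1, 592.9, 197.5) = 197.5 kN → gross-section yield.

197.5 kN (gross-section yield governs)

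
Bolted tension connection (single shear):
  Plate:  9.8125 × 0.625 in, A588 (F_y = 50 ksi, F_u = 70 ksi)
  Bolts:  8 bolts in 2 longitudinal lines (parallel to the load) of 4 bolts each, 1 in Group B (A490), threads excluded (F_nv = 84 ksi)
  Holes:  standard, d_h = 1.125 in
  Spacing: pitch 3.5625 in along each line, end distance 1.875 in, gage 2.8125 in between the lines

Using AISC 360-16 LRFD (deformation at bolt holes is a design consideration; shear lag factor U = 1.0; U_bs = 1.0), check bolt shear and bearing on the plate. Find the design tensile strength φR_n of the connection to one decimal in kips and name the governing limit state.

Bolt shear: A_b = π(1)²/4 = 0.7854 in². φR_n = 0.75 × 84 × 0.7854 × 8 × 1 = 395.8 kips.
Bearing (0.625 in plate, F_u = 70 ksi): end bolts L_c = 1.875 − 1.125/2 = 1.3125, R_n = min(1.2×1.3125×0.625×70, 2.4×1×0.625×70) = 68.906 kips/bolt; interior L_c = 3.5625 − 1.125 = 2.4375, R_n = 105 kips/bolt. φR_n = 0.75 × (2×68.906 + 6×105) = 575.9 kips.
Governing: min(395.8, 575.9) = 395.8 kips → bolt shear.

395.8 kips (bolt shear governs)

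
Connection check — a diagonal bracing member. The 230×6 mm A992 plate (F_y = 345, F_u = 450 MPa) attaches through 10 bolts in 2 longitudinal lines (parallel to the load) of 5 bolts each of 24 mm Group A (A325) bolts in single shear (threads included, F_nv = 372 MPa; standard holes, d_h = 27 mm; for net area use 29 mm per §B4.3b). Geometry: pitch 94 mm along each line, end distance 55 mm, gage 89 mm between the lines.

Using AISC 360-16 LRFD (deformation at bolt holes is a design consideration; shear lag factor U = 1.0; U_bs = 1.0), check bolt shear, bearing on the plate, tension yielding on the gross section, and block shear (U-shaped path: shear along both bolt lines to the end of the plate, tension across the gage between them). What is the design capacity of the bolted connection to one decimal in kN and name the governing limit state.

428.5 kN (gross-section yield governs)

Bolt shear: A_b = π(24)²/4 = 452.39 mm². φR_n = 0.75 × 372 × 452.39 × 10 × 1 = 1262.2 kN.
Bearing (6 mm plate, F_u = 450 MPa): end bolts L_c = 55 − 27/2 = 41.5, R_n = min(1.2×41.5×6×450, 2.4×24×6×450) = 134.46 kN/bolt; interior L_c = 94 − 27 = 67, R_n = 155.52 kN/bolt. φR_n = 0.75 × (2×134.46 + 8×155.52) = 1134.8 kN.
Tension yield (gross): A_g = 230×6 = 1380 mm². φR_n = 0.90 × 345 × 1380 = 428.5 kN.
Block shear: shear path 2×[55+4×94] = 2×431 mm, A_gv = 5172, A_nv = 2×(431 − 4.5×29)×6 = 3606 mm²; tension across gage: (89 − 1×29)×6 = 360 mm². R_n = min(0.6×450×3606, 0.6×345×5172) + 1.0×450×360 = min(973.62, 1070.6) + 162 = 1135.6 kN. φR_n = 0.75 × 1135.6 = 851.7 kN.
Governing: min(1262.2, 1134.8, 428.5, 851.7) = 428.5 kN → gross-section yield.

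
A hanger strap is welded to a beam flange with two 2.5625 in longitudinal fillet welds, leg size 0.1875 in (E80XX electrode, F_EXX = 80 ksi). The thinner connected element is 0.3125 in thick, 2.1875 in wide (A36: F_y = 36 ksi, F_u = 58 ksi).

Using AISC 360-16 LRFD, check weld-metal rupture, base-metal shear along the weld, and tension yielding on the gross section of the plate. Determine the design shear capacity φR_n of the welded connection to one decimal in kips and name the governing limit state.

22.1 kips (gross-section yield governs)

Weld metal: throat = 0.707×0.1875 = 0.13256 in, L = 2×2.5625 = 5.125 in. φR_n = 0.75 × 0.6 × 80 × 0.13256 × 5.125 = 24.5 kips.
Base metal shear (0.3125 in plate): yield φR_n = 1.0×0.6×36×0.3125×5.125 = 34.6 kips; rupture φR_n = 0.75×0.6×58×0.3125×5.125 = 41.8 kips; take 34.6 kips (yield).
Tension yield (gross): A_g = 2.1875×0.3125 = 0.68359 in². φR_n = 0.90 × 36 × 0.68359 = 22.1 kips.
Governing: min(24.5, 34.6, 22.1) = 22.1 kips → gross-section yield.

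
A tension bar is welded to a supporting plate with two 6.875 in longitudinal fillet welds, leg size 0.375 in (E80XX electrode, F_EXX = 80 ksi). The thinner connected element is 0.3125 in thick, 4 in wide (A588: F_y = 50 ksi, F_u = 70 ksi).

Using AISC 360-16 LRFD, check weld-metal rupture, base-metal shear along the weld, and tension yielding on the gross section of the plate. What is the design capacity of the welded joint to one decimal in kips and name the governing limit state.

56.3 kips (gross-section yield governs)

Weld metal: throat = 0.707×0.375 = 0.26513 in, L = 2×6.875 = 13.75 in. φR_n = 0.75 × 0.6 × 80 × 0.26513 × 13.75 = 131.2 kips.
Base metal shear (0.3125 in plate): yield φR_n = 1.0×0.6×50×0.3125×13.75 = 128.9 kips; rupture φR_n = 0.75×0.6×70×0.3125×13.75 = 135.4 kips; take 128.9 kips (yield).
Tension yield (gross): A_g = 4×0.3125 = 1.25 in². φR_n = 0.90 × 50 × 1.25 = 56.3 kips.
Governing: min(131.2, 128.9, 56.3) = 56.3 kips → gross-section yield.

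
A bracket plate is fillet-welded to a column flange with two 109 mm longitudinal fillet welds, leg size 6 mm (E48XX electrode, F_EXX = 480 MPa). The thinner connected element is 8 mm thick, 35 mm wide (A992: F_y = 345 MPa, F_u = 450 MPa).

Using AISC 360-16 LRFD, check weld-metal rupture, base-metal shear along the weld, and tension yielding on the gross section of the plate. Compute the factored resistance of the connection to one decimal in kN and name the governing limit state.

Weld metal: throat = 0.707×6 = 4.242 mm, L = 2×109 = 218 mm. φR_n = 0.75 × 0.6 × 480 × 4.242 × 218 = 199.7 kN.
Base metal shear (8 mm plate): yield φR_n = 1.0×0.6×345×8×218 = 361.0 kN; rupture φR_n = 0.75×0.6×450×8×218 = 353.2 kN; take 353.2 kN (rupture).
Tension yield (gross): A_g = 35×8 = 280 mm². φR_n = 0.90 × 345 × 280 = 86.9 kN.
Governing: min(199.7, 353.2, 86.9) = 86.9 kN → gross-section yield.

86.9 kN (gross-section yield governs)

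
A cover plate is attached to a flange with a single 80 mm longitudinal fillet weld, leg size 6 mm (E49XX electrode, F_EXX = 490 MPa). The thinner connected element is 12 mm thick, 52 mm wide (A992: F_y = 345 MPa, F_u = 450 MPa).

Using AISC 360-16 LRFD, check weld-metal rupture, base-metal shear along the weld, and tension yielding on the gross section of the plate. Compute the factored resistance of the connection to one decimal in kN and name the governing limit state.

Weld metal: throat = 0.707×6 = 4.242 mm, L = 80 mm. φR_n = 0.75 × 0.6 × 490 × 4.242 × 80 = 74.8 kN.
Base metal shear (12 mm plate): yield φR_n = 1.0×0.6×345×12×80 = 198.7 kN; rupture φR_n = 0.75×0.6×450×12×80 = 194.4 kN; take 194.4 kN (rupture).
Tension yield (gross): A_g = 52×12 = 624 mm². φR_n = 0.90 × 345 × 624 = 193.8 kN.
Governing: min(74.8, 194.4, 193.8) = 74.8 kN → weld metal.

74.8 kN (weld metal governs)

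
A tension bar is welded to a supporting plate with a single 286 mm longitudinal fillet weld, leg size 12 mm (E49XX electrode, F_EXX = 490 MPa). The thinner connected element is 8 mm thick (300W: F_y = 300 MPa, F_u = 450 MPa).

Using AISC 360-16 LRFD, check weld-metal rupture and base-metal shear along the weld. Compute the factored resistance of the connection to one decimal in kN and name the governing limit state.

Weld metal: throat = 0.707×12 = 8.484 mm, L = 286 mm. φR_n = 0.75 × 0.6 × 490 × 8.484 × 286 = 535.0 kN.
Base metal shear (8 mm plate): yield φR_n = 1.0×0.6×300×8×286 = 411.8 kN; rupture φR_n = 0.75×0.6×450×8×286 = 463.3 kN; take 411.8 kN (yield).
Governing: min(535.0, 411.8) = 411.8 kN → base-metal shear.

411.8 kN (base-metal shear governs)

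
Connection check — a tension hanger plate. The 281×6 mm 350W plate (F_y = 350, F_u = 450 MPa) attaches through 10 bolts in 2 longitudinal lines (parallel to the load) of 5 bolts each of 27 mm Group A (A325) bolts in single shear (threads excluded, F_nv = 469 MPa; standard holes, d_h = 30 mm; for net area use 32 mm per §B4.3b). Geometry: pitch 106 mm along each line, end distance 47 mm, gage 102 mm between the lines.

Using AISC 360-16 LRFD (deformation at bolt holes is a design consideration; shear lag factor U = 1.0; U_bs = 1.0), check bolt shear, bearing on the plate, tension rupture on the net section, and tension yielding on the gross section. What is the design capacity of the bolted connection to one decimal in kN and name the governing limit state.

439.4 kN (net-section rupture governs)

Bolt shear: A_b = π(27)²/4 = 572.56 mm². φR_n = 0.75 × 469 × 572.56 × 10 × 1 = 2014.0 kN.
Bearing (6 mm plate, F_u = 450 MPa): end bolts L_c = 47 − 30/2 = 32, R_n = min(1.2×32×6×450, 2.4×27×6×450) = 103.68 kN/bolt; interior L_c = 106 − 30 = 76, R_n = 174.96 kN/bolt. φR_n = 0.75 × (2×103.68 + 8×174.96) = 1205.3 kN.
Tension rupture (net): A_n = (281 − 2×32)×6 = 1302 mm² (U = 1.0, A_e = A_n). φR_n = 0.75 × 450 × 1302 = 439.4 kN.
Tension yield (gross): A_g = 281×6 = 1686 mm². φR_n = 0.90 × 350 × 1686 = 531.1 kN.
Governing: min(2014.0, 1205.3, 439.4, 531.1) = 439.4 kN → net-section rupture.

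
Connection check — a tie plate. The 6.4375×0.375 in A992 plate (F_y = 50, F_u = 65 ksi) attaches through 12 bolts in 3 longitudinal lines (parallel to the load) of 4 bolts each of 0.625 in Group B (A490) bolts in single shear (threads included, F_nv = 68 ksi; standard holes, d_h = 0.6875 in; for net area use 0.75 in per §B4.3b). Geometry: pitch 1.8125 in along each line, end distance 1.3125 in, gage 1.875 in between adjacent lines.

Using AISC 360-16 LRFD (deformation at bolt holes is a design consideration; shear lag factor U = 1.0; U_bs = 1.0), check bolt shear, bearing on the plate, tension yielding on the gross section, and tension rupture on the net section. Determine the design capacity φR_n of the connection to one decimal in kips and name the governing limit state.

76.6 kips (net-section rupture governs)

Bolt shear: A_b = π(0.625)²/4 = 0.3068 in². φR_n = 0.75 × 68 × 0.3068 × 12 × 1 = 187.8 kips.
Bearing (0.375 in plate, F_u = 65 ksi): end bolts L_c = 1.3125 − 0.6875/2 = 0.96875, R_n = min(1.2×0.96875×0.375×65, 2.4×0.625×0.375×65) = 28.336 kips/bolt; interior L_c = 1.8125 − 0.6875 = 1.125, R_n = 32.906 kips/bolt. φR_n = 0.75 × (3×28.336 + 9×32.906) = 285.9 kips.
Tension yield (gross): A_g = 6.4375×0.375 = 2.4141 in². φR_n = 0.90 × 50 × 2.4141 = 108.6 kips.
Tension rupture (net): A_n = (6.4375 − 3×0.75)×0.375 = 1.5703 in² (U = 1.0, A_e = A_n). φR_n = 0.75 × 65 × 1.5703 = 76.6 kips.
Governing: min(187.8, 285.9, 108.6, 76.6) = 76.6 kips → net-section rupture.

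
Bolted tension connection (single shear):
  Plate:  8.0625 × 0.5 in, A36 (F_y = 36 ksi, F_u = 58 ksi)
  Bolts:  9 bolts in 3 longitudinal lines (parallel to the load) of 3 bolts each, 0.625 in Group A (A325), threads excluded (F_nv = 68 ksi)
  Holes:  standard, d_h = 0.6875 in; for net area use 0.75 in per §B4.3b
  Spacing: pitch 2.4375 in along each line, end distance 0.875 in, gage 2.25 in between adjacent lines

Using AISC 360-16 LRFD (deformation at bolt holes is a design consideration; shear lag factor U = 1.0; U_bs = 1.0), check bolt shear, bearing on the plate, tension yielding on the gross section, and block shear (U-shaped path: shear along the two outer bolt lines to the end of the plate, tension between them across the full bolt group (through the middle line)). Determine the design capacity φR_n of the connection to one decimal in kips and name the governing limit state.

130.6 kips (gross-section yield governs)

Bolt shear: A_b = π(0.625)²/4 = 0.3068 in². φR_n = 0.75 × 68 × 0.3068 × 9 × 1 = 140.8 kips.
Bearing (0.5 in plate, F_u = 58 ksi): end bolts L_c = 0.875 − 0.6875/2 = 0.53125, R_n = min(1.2×0.53125×0.5×58, 2.4×0.625×0.5×58) = 18.488 kips/bolt; interior L_c = 2.4375 − 0.6875 = 1.75, R_n = 43.5 kips/bolt. φR_n = 0.75 × (3×18.488 + 6×43.5) = 237.3 kips.
Tension yield (gross): A_g = 8.0625×0.5 = 4.0313 in². φR_n = 0.90 × 36 × 4.0313 = 130.6 kips.
Block shear: shear path 2×[0.875+2×2.4375] = 2×5.75 in, A_gv = 5.75, A_nv = 2×(5.75 − 2.5×0.75)×0.5 = 3.875 in²; tension across gage: (4.5 − 2×0.75)×0.5 = 1.5 in². R_n = min(0.6×58×3.875, 0.6×36×5.75) + 1.0×58×1.5 = min(134.85, 124.2) + 87 = 211.2 kips. φR_n = 0.75 × 211.2 = 158.4 kips.
Governing: min(140.8, 237.3, 130.6, 158.4) = 130.6 kips → gross-section yield.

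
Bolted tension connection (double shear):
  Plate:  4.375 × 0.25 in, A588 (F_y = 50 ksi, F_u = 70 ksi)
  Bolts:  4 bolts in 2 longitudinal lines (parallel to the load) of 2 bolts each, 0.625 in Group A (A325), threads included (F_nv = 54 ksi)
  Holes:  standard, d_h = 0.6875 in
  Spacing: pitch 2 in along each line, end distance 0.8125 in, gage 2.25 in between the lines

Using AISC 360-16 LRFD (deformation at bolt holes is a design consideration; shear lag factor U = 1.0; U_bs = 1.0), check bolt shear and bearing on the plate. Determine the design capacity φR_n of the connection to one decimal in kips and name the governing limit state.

Bolt shear: A_b = π(0.625)²/4 = 0.3068 in². φR_n = 0.75 × 54 × 0.3068 × 4 × 2 = 99.4 kips.
Bearing (0.25 in plate, F_u = 70 ksi): end bolts L_c = 0.8125 − 0.6875/2 = 0.46875, R_n = min(1.2×0.46875×0.25×70, 2.4×0.625×0.25×70) = 9.8438 kips/bolt; interior L_c = 2 − 0.6875 = 1.3125, R_n = 26.25 kips/bolt. φR_n = 0.75 × (2×9.8438 + 2×26.25) = 54.1 kips.
Governing: min(99.4, 54.1) = 54.1 kips → bearing.

54.1 kips (bearing governs)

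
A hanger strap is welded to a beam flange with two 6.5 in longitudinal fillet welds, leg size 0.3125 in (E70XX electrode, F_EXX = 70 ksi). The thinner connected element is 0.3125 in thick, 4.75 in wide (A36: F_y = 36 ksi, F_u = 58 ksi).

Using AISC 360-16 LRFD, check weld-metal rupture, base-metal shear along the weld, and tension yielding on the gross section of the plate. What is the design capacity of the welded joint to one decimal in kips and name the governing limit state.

48.1 kips (gross-section yield governs)

Weld metal: throat = 0.707×0.3125 = 0.22094 in, L = 2×6.5 = 13 in. φR_n = 0.75 × 0.6 × 70 × 0.22094 × 13 = 90.5 kips.
Base metal shear (0.3125 in plate): yield φR_n = 1.0×0.6×36×0.3125×13 = 87.8 kips; rupture φR_n = 0.75×0.6×58×0.3125×13 = 106.0 kips; take 87.8 kips (yield).
Tension yield (gross): A_g = 4.75×0.3125 = 1.4844 in². φR_n = 0.90 × 36 × 1.4844 = 48.1 kips.
Governing: min(90.5, 87.8, 48.1) = 48.1 kips → gross-section yield.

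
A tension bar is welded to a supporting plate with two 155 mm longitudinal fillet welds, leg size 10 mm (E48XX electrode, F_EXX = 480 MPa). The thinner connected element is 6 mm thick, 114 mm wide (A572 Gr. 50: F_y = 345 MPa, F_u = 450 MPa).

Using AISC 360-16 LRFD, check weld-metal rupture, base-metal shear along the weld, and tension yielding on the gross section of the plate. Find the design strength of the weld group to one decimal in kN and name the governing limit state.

Weld metal: throat = 0.707×10 = 7.07 mm, L = 2×155 = 310 mm. φR_n = 0.75 × 0.6 × 480 × 7.07 × 310 = 473.4 kN.
Base metal shear (6 mm plate): yield φR_n = 1.0×0.6×345×6×310 = 385.0 kN; rupture φR_n = 0.75×0.6×450×6×310 = 376.7 kN; take 376.7 kN (rupture).
Tension yield (gross): A_g = 114×6 = 684 mm². φR_n = 0.90 × 345 × 684 = 212.4 kN.
Governing: min(473.4, 376.7, 212.4) = 212.4 kN → gross-section yield.

212.4 kN (gross-section yield governs)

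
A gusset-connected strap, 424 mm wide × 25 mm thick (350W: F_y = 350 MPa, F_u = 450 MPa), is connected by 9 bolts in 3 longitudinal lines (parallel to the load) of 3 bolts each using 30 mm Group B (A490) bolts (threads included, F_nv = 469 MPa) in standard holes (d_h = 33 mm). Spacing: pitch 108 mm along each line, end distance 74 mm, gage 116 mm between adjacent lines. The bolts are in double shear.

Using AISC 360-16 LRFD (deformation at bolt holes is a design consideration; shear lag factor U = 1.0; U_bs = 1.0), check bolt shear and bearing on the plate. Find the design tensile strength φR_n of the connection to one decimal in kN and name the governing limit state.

Bolt shear: A_b = π(30)²/4 = 706.86 mm². φR_n = 0.75 × 469 × 706.86 × 9 × 2 = 4475.5 kN.
Bearing (25 mm plate, F_u = 450 MPa): end bolts L_c = 74 − 33/2 = 57.5, R_n = min(1.2×57.5×25×450, 2.4×30×25×450) = 776.25 kN/bolt; interior L_c = 108 − 33 = 75, R_n = 810 kN/bolt. φR_n = 0.75 × (3×776.25 + 6×810) = 5391.6 kN.
Governing: min(4475.5, 5391.6) = 4475.5 kN → bolt shear.

4475.5 kN (bolt shear governs)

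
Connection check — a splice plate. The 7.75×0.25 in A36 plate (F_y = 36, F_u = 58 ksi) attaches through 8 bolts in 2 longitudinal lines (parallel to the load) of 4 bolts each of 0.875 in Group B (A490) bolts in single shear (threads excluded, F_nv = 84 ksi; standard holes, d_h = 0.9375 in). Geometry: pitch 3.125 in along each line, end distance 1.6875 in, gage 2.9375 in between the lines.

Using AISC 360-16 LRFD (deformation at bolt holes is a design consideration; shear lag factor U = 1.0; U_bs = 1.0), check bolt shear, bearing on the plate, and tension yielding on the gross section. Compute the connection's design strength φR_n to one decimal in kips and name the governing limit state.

Bolt shear: A_b = π(0.875)²/4 = 0.60132 in². φR_n = 0.75 × 84 × 0.60132 × 8 × 1 = 303.1 kips.
Bearing (0.25 in plate, F_u = 58 ksi): end bolts L_c = 1.6875 − 0.9375/2 = 1.21875, R_n = min(1.2×1.21875×0.25×58, 2.4×0.875×0.25×58) = 21.206 kips/bolt; interior L_c = 3.125 − 0.9375 = 2.1875, R_n = 30.45 kips/bolt. φR_n = 0.75 × (2×21.206 + 6×30.45) = 168.8 kips.
Tension yield (gross): A_g = 7.75×0.25 = 1.9375 in². φR_n = 0.90 × 36 × 1.9375 = 62.8 kips.
Governing: min(303.1, 168.8, 62.8) = 62.8 kips → gross-section yield.

62.8 kips (gross-section yield governs)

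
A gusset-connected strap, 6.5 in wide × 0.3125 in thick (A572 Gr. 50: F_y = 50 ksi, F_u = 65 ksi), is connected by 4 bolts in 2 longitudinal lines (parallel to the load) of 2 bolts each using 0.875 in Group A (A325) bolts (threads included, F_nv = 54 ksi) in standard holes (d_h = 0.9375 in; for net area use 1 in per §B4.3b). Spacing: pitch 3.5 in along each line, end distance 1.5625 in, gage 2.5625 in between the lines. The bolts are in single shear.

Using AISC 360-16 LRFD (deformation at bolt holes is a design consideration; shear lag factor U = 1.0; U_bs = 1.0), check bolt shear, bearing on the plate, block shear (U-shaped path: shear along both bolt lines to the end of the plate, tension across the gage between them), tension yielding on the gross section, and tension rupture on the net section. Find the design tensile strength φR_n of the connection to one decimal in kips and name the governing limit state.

68.6 kips (net-section rupture governs)

Bolt shear: A_b = π(0.875)²/4 = 0.60132 in². φR_n = 0.75 × 54 × 0.60132 × 4 × 1 = 97.4 kips.
Bearing (0.3125 in plate, F_u = 65 ksi): end bolts L_c = 1.5625 − 0.9375/2 = 1.09375, R_n = min(1.2×1.09375×0.3125×65, 2.4×0.875×0.3125×65) = 26.66 kips/bolt; interior L_c = 3.5 − 0.9375 = 2.5625, R_n = 42.656 kips/bolt. φR_n = 0.75 × (2×26.66 + 2×42.656) = 104.0 kips.
Block shear: shear path 2×[1.5625+1×3.5] = 2×5.0625 in, A_gv = 3.1641, A_nv = 2×(5.0625 − 1.5×1)×0.3125 = 2.2266 in²; tension across gage: (2.5625 − 1×1)×0.3125 = 0.48828 in². R_n = min(0.6×65×2.2266, 0.6×50×3.1641) + 1.0×65×0.48828 = min(86.837, 94.923) + 31.738 = 118.58 kips. φR_n = 0.75 × 118.58 = 88.9 kips.
Tension yield (gross): A_g = 6.5×0.3125 = 2.0313 in². φR_n = 0.90 × 50 × 2.0313 = 91.4 kips.
Tension rupture (net): A_n = (6.5 − 2×1)×0.3125 = 1.4063 in² (U = 1.0, A_e = A_n). φR_n = 0.75 × 65 × 1.4063 = 68.6 kips.
Governing: min(97.4, 104.0, 88.9, 91.4, 68.6) = 68.6 kips → net-section rupture.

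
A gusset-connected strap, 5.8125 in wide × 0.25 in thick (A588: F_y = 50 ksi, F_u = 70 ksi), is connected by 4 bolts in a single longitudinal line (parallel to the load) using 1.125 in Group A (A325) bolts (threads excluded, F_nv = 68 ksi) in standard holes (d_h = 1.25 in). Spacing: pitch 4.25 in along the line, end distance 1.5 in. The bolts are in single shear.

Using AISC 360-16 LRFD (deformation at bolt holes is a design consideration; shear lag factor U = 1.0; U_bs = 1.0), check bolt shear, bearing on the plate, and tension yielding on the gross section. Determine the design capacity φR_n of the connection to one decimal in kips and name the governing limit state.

65.4 kips (gross-section yield governs)

Bolt shear: A_b = π(1.125)²/4 = 0.99402 in². φR_n = 0.75 × 68 × 0.99402 × 4 × 1 = 202.8 kips.
Bearing (0.25 in plate, F_u = 70 ksi): end bolts L_c = 1.5 − 1.25/2 = 0.875, R_n = min(1.2×0.875×0.25×70, 2.4×1.125×0.25×70) = 18.375 kips/bolt; interior L_c = 4.25 − 1.25 = 3, R_n = 47.25 kips/bolt. φR_n = 0.75 × (1×18.375 + 3×47.25) = 120.1 kips.
Tension yield (gross): A_g = 5.8125×0.25 = 1.4531 in². φR_n = 0.90 × 50 × 1.4531 = 65.4 kips.
Governing: min(202.8, 120.1, 65.4) = 65.4 kips → gross-section yield.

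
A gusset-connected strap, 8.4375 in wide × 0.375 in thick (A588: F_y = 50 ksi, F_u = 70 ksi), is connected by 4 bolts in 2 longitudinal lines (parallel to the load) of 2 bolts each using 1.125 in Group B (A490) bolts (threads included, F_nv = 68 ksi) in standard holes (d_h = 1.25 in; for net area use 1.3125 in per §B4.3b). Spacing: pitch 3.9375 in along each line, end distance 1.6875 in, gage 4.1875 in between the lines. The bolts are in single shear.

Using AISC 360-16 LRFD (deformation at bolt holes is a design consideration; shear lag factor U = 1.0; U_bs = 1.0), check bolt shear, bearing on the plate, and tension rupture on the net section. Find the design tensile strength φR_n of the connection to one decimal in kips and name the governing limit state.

Bolt shear: A_b = π(1.125)²/4 = 0.99402 in². φR_n = 0.75 × 68 × 0.99402 × 4 × 1 = 202.8 kips.
Bearing (0.375 in plate, F_u = 70 ksi): end bolts L_c = 1.6875 − 1.25/2 = 1.0625, R_n = min(1.2×1.0625×0.375×70, 2.4×1.125×0.375×70) = 33.469 kips/bolt; interior L_c = 3.9375 − 1.25 = 2.6875, R_n = 70.875 kips/bolt. φR_n = 0.75 × (2×33.469 + 2×70.875) = 156.5 kips.
Tension rupture (net): A_n = (8.4375 − 2×1.3125)×0.375 = 2.1797 in² (U = 1.0, A_e = A_n). φR_n = 0.75 × 70 × 2.1797 = 114.4 kips.
Governing: min(202.8, 156.5, 114.4) = 114.4 kips → net-section rupture.

114.4 kips (net-section rupture governs)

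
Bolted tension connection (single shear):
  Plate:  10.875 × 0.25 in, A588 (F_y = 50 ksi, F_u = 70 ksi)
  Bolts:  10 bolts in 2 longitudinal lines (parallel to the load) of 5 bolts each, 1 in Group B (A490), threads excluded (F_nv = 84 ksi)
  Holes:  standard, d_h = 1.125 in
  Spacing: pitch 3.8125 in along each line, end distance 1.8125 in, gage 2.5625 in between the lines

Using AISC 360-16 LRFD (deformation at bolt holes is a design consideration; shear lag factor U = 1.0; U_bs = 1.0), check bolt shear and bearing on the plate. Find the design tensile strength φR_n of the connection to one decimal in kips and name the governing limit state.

291.4 kips (bearing governs)

Bolt shear: A_b = π(1)²/4 = 0.7854 in². φR_n = 0.75 × 84 × 0.7854 × 10 × 1 = 494.8 kips.
Bearing (0.25 in plate, F_u = 70 ksi): end bolts L_c = 1.8125 − 1.125/2 = 1.25, R_n = min(1.2×1.25×0.25×70, 2.4×1×0.25×70) = 26.25 kips/bolt; interior L_c = 3.8125 − 1.125 = 2.6875, R_n = 42 kips/bolt. φR_n = 0.75 × (2×26.25 + 8×42) = 291.4 kips.
Governing: min(494.8, 291.4) = 291.4 kips → bearing.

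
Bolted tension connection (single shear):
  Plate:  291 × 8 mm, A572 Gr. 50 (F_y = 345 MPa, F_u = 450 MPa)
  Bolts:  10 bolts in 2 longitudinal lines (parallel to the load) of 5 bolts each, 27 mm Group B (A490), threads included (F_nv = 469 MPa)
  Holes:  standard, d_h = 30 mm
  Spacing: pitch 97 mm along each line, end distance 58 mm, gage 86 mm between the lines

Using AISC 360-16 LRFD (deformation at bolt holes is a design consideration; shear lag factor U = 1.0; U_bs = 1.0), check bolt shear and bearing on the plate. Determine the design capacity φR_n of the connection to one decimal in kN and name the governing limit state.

1678.3 kN (bearing governs)

Bolt shear: A_b = π(27)²/4 = 572.56 mm². φR_n = 0.75 × 469 × 572.56 × 10 × 1 = 2014.0 kN.
Bearing (8 mm plate, F_u = 450 MPa): end bolts L_c = 58 − 30/2 = 43, R_n = min(1.2×43×8×450, 2.4×27×8×450) = 185.76 kN/bolt; interior L_c = 97 − 30 = 67, R_n = 233.28 kN/bolt. φR_n = 0.75 × (2×185.76 + 8×233.28) = 1678.3 kN.
Governing: min(2014.0, 1678.3) = 1678.3 kN → bearing.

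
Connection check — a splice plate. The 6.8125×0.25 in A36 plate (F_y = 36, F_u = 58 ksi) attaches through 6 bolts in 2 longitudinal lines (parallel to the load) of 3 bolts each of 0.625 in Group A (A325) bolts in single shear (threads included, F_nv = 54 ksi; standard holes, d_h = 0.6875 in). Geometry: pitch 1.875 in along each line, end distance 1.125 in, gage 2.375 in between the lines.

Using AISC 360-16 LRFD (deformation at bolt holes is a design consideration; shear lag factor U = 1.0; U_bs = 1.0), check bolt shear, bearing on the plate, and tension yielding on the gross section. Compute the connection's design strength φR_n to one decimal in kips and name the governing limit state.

Bolt shear: A_b = π(0.625)²/4 = 0.3068 in². φR_n = 0.75 × 54 × 0.3068 × 6 × 1 = 74.6 kips.
Bearing (0.25 in plate, F_u = 58 ksi): end bolts L_c = 1.125 − 0.6875/2 = 0.78125, R_n = min(1.2×0.78125×0.25×58, 2.4×0.625×0.25×58) = 13.594 kips/bolt; interior L_c = 1.875 − 0.6875 = 1.1875, R_n = 20.663 kips/bolt. φR_n = 0.75 × (2×13.594 + 4×20.663) = 82.4 kips.
Tension yield (gross): A_g = 6.8125×0.25 = 1.7031 in². φR_n = 0.90 × 36 × 1.7031 = 55.2 kips.
Governing: min(74.6, 82.4, 55.2) = 55.2 kips → gross-section yield.

55.2 kips (gross-section yield governs)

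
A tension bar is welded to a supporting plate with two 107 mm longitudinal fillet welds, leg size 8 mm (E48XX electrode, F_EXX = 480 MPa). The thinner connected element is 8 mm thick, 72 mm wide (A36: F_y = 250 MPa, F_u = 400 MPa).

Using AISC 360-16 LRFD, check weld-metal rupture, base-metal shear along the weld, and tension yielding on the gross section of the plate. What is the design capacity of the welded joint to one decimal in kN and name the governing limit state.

Weld metal: throat = 0.707×8 = 5.656 mm, L = 2×107 = 214 mm. φR_n = 0.75 × 0.6 × 480 × 5.656 × 214 = 261.4 kN.
Base metal shear (8 mm plate): yield φR_n = 1.0×0.6×250×8×214 = 256.8 kN; rupture φR_n = 0.75×0.6×400×8×214 = 308.2 kN; take 256.8 kN (yield).
Tension yield (gross): A_g = 72×8 = 576 mm². φR_n = 0.90 × 250 × 576 = 129.6 kN.
Governing: min(261.4, 256.8, 129.6) = 129.6 kN → gross-section yield.

129.6 kN (gross-section yield governs)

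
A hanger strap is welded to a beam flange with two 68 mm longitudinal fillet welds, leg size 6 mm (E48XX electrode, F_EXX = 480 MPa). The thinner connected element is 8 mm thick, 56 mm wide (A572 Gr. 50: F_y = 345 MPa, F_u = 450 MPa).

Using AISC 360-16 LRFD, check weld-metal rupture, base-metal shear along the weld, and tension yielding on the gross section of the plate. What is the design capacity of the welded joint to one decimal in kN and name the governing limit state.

124.6 kN (weld metal governs)

Weld metal: throat = 0.707×6 = 4.242 mm, L = 2×68 = 136 mm. φR_n = 0.75 × 0.6 × 480 × 4.242 × 136 = 124.6 kN.
Base metal shear (8 mm plate): yield φR_n = 1.0×0.6×345×8×136 = 225.2 kN; rupture φR_n = 0.75×0.6×450×8×136 = 220.3 kN; take 220.3 kN (rupture).
Tension yield (gross): A_g = 56×8 = 448 mm². φR_n = 0.90 × 345 × 448 = 139.1 kN.
Governing: min(124.6, 220.3, 139.1) = 124.6 kN → weld metal.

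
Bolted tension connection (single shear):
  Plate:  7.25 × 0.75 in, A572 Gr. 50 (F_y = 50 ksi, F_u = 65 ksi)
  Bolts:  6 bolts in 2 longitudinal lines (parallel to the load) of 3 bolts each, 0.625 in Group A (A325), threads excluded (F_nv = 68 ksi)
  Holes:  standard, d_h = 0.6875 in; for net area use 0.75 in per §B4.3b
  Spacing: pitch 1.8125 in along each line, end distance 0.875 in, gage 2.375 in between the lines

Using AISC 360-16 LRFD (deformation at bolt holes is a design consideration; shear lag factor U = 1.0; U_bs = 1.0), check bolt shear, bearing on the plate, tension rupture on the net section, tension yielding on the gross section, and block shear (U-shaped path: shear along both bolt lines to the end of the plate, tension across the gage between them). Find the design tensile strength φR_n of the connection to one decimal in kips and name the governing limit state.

93.9 kips (bolt shear governs)

Bolt shear: A_b = π(0.625)²/4 = 0.3068 in². φR_n = 0.75 × 68 × 0.3068 × 6 × 1 = 93.9 kips.
Bearing (0.75 in plate, F_u = 65 ksi): end bolts L_c = 0.875 − 0.6875/2 = 0.53125, R_n = min(1.2×0.53125×0.75×65, 2.4×0.625×0.75×65) = 31.078 kips/bolt; interior L_c = 1.8125 − 0.6875 = 1.125, R_n = 65.813 kips/bolt. φR_n = 0.75 × (2×31.078 + 4×65.813) = 244.1 kips.
Tension rupture (net): A_n = (7.25 − 2×0.75)×0.75 = 4.3125 in² (U = 1.0, A_e = A_n). φR_n = 0.75 × 65 × 4.3125 = 210.2 kips.
Tension yield (gross): A_g = 7.25×0.75 = 5.4375 in². φR_n = 0.90 × 50 × 5.4375 = 244.7 kips.
Block shear: shear path 2×[0.875+2×1.8125] = 2×4.5 in, A_gv = 6.75, A_nv = 2×(4.5 − 2.5×0.75)×0.75 = 3.9375 in²; tension across gage: (2.375 − 1×0.75)×0.75 = 1.2188 in². R_n = min(0.6×65×3.9375, 0.6×50×6.75) + 1.0×65×1.2188 = min(153.56, 202.5) + 79.222 = 232.78 kips. φR_n = 0.75 × 232.78 = 174.6 kips.
Governing: min(93.9, 244.1, 210.2, 244.7, 174.6) = 93.9 kips → bolt shear.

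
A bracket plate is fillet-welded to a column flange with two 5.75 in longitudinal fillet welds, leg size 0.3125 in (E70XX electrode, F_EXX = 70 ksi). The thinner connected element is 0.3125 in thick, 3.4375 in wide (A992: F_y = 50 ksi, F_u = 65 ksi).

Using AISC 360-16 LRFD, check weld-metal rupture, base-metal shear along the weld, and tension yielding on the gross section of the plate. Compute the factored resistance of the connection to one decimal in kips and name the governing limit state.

48.3 kips (gross-section yield governs)

Weld metal: throat = 0.707×0.3125 = 0.22094 in, L = 2×5.75 = 11.5 in. φR_n = 0.75 × 0.6 × 70 × 0.22094 × 11.5 = 80.0 kips.
Base metal shear (0.3125 in plate): yield φR_n = 1.0×0.6×50×0.3125×11.5 = 107.8 kips; rupture φR_n = 0.75×0.6×65×0.3125×11.5 = 105.1 kips; take 105.1 kips (rupture).
Tension yield (gross): A_g = 3.4375×0.3125 = 1.0742 in². φR_n = 0.90 × 50 × 1.0742 = 48.3 kips.
Governing: min(80.0, 105.1, 48.3) = 48.3 kips → gross-section yield.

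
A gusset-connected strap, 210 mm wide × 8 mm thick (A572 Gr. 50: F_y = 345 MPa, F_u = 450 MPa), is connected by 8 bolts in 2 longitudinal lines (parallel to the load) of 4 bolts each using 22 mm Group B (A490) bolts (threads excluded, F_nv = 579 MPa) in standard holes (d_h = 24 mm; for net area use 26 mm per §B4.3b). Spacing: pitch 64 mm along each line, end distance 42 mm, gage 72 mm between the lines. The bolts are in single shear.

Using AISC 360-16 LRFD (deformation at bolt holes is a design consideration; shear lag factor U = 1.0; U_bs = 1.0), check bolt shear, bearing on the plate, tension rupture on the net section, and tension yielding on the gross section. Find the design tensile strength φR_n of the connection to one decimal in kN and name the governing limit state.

426.6 kN (net-section rupture governs)

Bolt shear: A_b = π(22)²/4 = 380.13 mm². φR_n = 0.75 × 579 × 380.13 × 8 × 1 = 1320.6 kN.
Bearing (8 mm plate, F_u = 450 MPa): end bolts L_c = 42 − 24/2 = 30, R_n = min(1.2×30×8×450, 2.4×22×8×450) = 129.6 kN/bolt; interior L_c = 64 − 24 = 40, R_n = 172.8 kN/bolt. φR_n = 0.75 × (2×129.6 + 6×172.8) = 972.0 kN.
Tension rupture (net): A_n = (210 − 2×26)×8 = 1264 mm² (U = 1.0, A_e = A_n). φR_n = 0.75 × 450 × 1264 = 426.6 kN.
Tension yield (gross): A_g = 210×8 = 1680 mm². φR_n = 0.90 × 345 × 1680 = 521.6 kN.
Governing: min(1320.6, 972.0, 426.6, 521.6) = 426.6 kN → net-section rupture.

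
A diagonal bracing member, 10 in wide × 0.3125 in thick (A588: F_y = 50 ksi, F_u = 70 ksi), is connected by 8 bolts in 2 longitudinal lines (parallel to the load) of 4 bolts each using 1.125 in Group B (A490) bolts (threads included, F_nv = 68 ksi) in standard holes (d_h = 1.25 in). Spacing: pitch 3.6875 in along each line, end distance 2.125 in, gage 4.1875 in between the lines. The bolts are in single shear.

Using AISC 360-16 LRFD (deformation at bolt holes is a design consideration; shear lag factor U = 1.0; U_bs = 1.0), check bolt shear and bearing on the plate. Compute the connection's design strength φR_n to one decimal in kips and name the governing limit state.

324.8 kips (bearing governs)

Bolt shear: A_b = π(1.125)²/4 = 0.99402 in². φR_n = 0.75 × 68 × 0.99402 × 8 × 1 = 405.6 kips.
Bearing (0.3125 in plate, F_u = 70 ksi): end bolts L_c = 2.125 − 1.25/2 = 1.5, R_n = min(1.2×1.5×0.3125×70, 2.4×1.125×0.3125×70) = 39.375 kips/bolt; interior L_c = 3.6875 − 1.25 = 2.4375, R_n = 59.063 kips/bolt. φR_n = 0.75 × (2×39.375 + 6×59.063) = 324.8 kips.
Governing: min(405.6, 324.8) = 324.8 kips → bearing.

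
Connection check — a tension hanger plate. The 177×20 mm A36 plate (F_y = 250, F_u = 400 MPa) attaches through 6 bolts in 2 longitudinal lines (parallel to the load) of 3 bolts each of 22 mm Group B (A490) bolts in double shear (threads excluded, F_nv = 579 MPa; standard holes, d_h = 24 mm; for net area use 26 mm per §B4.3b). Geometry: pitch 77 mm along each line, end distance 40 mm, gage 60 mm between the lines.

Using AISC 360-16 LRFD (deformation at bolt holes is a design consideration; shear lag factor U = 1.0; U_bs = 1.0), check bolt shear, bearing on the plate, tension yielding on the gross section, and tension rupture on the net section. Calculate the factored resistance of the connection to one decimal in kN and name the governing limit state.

Bolt shear: A_b = π(22)²/4 = 380.13 mm². φR_n = 0.75 × 579 × 380.13 × 6 × 2 = 1980.9 kN.
Bearing (20 mm plate, F_u = 400 MPa): end bolts L_c = 40 − 24/2 = 28, R_n = min(1.2×28×20×400, 2.4×22×20×400) = 268.8 kN/bolt; interior L_c = 77 − 24 = 53, R_n = 422.4 kN/bolt. φR_n = 0.75 × (2×268.8 + 4×422.4) = 1670.4 kN.
Tension yield (gross): A_g = 177×20 = 3540 mm². φR_n = 0.90 × 250 × 3540 = 796.5 kN.
Tension rupture (net): A_n = (177 − 2×26)×20 = 2500 mm² (U = 1.0, A_e = A_n). φR_n = 0.75 × 400 × 2500 = 750.0 kN.
Governing: min(1980.9, 1670.4, 796.5, 750.0) = 750.0 kN → net-section rupture.

750.0 kN (net-section rupture governs)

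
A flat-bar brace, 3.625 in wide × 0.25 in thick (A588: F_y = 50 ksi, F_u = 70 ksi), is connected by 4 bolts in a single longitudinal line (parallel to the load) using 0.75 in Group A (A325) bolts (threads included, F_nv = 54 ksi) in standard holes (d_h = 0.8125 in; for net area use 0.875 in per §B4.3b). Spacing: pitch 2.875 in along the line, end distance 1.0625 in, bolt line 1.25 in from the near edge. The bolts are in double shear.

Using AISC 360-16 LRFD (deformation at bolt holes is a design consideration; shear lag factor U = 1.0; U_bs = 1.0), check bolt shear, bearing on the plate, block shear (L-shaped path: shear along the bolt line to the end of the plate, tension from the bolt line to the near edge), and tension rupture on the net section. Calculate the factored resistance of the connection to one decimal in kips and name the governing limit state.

36.1 kips (net-section rupture governs)

Bolt shear: A_b = π(0.75)²/4 = 0.44179 in². φR_n = 0.75 × 54 × 0.44179 × 4 × 2 = 143.1 kips.
Bearing (0.25 in plate, F_u = 70 ksi): end bolts L_c = 1.0625 − 0.8125/2 = 0.65625, R_n = min(1.2×0.65625×0.25×70, 2.4×0.75×0.25×70) = 13.781 kips/bolt; interior L_c = 2.875 − 0.8125 = 2.0625, R_n = 31.5 kips/bolt. φR_n = 0.75 × (1×13.781 + 3×31.5) = 81.2 kips.
Block shear: shear path 1×[1.0625+3×2.875] = 1×9.6875 in, A_gv = 2.4219, A_nv = 1×(9.6875 − 3.5×0.875)×0.25 = 1.6563 in²; tension to near edge: (1.25 − 0.5×0.875)×0.25 = 0.20313 in². R_n = min(0.6×70×1.6563, 0.6×50×2.4219) + 1.0×70×0.20313 = min(69.565, 72.657) + 14.219 = 83.784 kips. φR_n = 0.75 × 83.784 = 62.8 kips.
Tension rupture (net): A_n = (3.625 − 1×0.875)×0.25 = 0.6875 in² (U = 1.0, A_e = A_n). φR_n = 0.75 × 70 × 0.6875 = 36.1 kips.
Governing: min(143.1, 81.2, 62.8, 36.1) = 36.1 kips → net-section rupture.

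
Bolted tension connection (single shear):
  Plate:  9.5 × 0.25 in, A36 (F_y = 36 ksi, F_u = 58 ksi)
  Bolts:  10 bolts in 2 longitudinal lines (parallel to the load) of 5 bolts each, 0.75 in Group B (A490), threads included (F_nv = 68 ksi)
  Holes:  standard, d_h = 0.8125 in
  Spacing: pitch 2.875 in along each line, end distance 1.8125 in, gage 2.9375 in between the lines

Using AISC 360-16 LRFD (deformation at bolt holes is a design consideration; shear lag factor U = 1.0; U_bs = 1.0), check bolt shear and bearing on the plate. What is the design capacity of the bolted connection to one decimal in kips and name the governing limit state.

Bolt shear: A_b = π(0.75)²/4 = 0.44179 in². φR_n = 0.75 × 68 × 0.44179 × 10 × 1 = 225.3 kips.
Bearing (0.25 in plate, F_u = 58 ksi): end bolts L_c = 1.8125 − 0.8125/2 = 1.40625, R_n = min(1.2×1.40625×0.25×58, 2.4×0.75×0.25×58) = 24.469 kips/bolt; interior L_c = 2.875 − 0.8125 = 2.0625, R_n = 26.1 kips/bolt. φR_n = 0.75 × (2×24.469 + 8×26.1) = 193.3 kips.
Governing: min(225.3, 193.3) = 193.3 kips → bearing.

193.3 kips (bearing governs)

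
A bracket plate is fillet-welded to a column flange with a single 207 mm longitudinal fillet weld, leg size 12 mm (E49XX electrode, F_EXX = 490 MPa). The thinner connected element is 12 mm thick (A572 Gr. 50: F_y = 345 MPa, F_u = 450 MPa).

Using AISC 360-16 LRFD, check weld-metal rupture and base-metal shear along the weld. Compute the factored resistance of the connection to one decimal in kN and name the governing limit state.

387.2 kN (weld metal governs)

Weld metal: throat = 0.707×12 = 8.484 mm, L = 207 mm. φR_n = 0.75 × 0.6 × 490 × 8.484 × 207 = 387.2 kN.
Base metal shear (12 mm plate): yield φR_n = 1.0×0.6×345×12×207 = 514.2 kN; rupture φR_n = 0.75×0.6×450×12×207 = 503.0 kN; take 503.0 kN (rupture).
Governing: min(387.2, 503.0) = 387.2 kN → weld metal.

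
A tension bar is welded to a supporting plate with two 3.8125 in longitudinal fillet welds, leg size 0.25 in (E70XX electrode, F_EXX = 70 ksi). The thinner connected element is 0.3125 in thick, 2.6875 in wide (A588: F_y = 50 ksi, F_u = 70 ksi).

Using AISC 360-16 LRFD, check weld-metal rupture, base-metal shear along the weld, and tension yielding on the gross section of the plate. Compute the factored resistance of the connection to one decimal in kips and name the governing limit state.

Weld metal: throat = 0.707×0.25 = 0.17675 in, L = 2×3.8125 = 7.625 in. φR_n = 0.75 × 0.6 × 70 × 0.17675 × 7.625 = 42.5 kips.
Base metal shear (0.3125 in plate): yield φR_n = 1.0×0.6×50×0.3125×7.625 = 71.5 kips; rupture φR_n = 0.75×0.6×70×0.3125×7.625 = 75.1 kips; take 71.5 kips (yield).
Tension yield (gross): A_g = 2.6875×0.3125 = 0.83984 in². φR_n = 0.90 × 50 × 0.83984 = 37.8 kips.
Governing: min(42.5, 71.5, 37.8) = 37.8 kips → gross-section yield.

37.8 kips (gross-section yield governs)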